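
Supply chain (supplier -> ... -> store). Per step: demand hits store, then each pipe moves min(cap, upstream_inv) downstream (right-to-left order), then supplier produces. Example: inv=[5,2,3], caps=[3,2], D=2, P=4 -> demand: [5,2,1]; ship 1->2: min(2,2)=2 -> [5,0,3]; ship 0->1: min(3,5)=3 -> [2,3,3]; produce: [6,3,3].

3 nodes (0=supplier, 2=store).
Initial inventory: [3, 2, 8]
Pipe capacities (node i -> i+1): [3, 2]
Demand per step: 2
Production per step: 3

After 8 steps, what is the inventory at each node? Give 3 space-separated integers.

Step 1: demand=2,sold=2 ship[1->2]=2 ship[0->1]=3 prod=3 -> inv=[3 3 8]
Step 2: demand=2,sold=2 ship[1->2]=2 ship[0->1]=3 prod=3 -> inv=[3 4 8]
Step 3: demand=2,sold=2 ship[1->2]=2 ship[0->1]=3 prod=3 -> inv=[3 5 8]
Step 4: demand=2,sold=2 ship[1->2]=2 ship[0->1]=3 prod=3 -> inv=[3 6 8]
Step 5: demand=2,sold=2 ship[1->2]=2 ship[0->1]=3 prod=3 -> inv=[3 7 8]
Step 6: demand=2,sold=2 ship[1->2]=2 ship[0->1]=3 prod=3 -> inv=[3 8 8]
Step 7: demand=2,sold=2 ship[1->2]=2 ship[0->1]=3 prod=3 -> inv=[3 9 8]
Step 8: demand=2,sold=2 ship[1->2]=2 ship[0->1]=3 prod=3 -> inv=[3 10 8]

3 10 8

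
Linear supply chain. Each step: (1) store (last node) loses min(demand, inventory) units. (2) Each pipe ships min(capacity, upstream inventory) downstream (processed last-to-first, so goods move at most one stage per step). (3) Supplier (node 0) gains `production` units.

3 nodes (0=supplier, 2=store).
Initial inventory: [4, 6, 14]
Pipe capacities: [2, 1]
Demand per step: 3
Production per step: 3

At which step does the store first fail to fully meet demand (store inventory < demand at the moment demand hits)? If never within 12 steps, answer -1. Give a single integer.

Step 1: demand=3,sold=3 ship[1->2]=1 ship[0->1]=2 prod=3 -> [5 7 12]
Step 2: demand=3,sold=3 ship[1->2]=1 ship[0->1]=2 prod=3 -> [6 8 10]
Step 3: demand=3,sold=3 ship[1->2]=1 ship[0->1]=2 prod=3 -> [7 9 8]
Step 4: demand=3,sold=3 ship[1->2]=1 ship[0->1]=2 prod=3 -> [8 10 6]
Step 5: demand=3,sold=3 ship[1->2]=1 ship[0->1]=2 prod=3 -> [9 11 4]
Step 6: demand=3,sold=3 ship[1->2]=1 ship[0->1]=2 prod=3 -> [10 12 2]
Step 7: demand=3,sold=2 ship[1->2]=1 ship[0->1]=2 prod=3 -> [11 13 1]
Step 8: demand=3,sold=1 ship[1->2]=1 ship[0->1]=2 prod=3 -> [12 14 1]
Step 9: demand=3,sold=1 ship[1->2]=1 ship[0->1]=2 prod=3 -> [13 15 1]
Step 10: demand=3,sold=1 ship[1->2]=1 ship[0->1]=2 prod=3 -> [14 16 1]
Step 11: demand=3,sold=1 ship[1->2]=1 ship[0->1]=2 prod=3 -> [15 17 1]
Step 12: demand=3,sold=1 ship[1->2]=1 ship[0->1]=2 prod=3 -> [16 18 1]
First stockout at step 7

7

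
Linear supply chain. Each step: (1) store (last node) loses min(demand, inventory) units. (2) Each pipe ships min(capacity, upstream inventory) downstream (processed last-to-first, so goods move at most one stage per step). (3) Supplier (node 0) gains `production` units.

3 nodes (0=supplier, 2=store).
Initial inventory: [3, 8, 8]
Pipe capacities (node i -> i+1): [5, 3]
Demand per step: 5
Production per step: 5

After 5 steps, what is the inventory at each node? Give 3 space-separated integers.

Step 1: demand=5,sold=5 ship[1->2]=3 ship[0->1]=3 prod=5 -> inv=[5 8 6]
Step 2: demand=5,sold=5 ship[1->2]=3 ship[0->1]=5 prod=5 -> inv=[5 10 4]
Step 3: demand=5,sold=4 ship[1->2]=3 ship[0->1]=5 prod=5 -> inv=[5 12 3]
Step 4: demand=5,sold=3 ship[1->2]=3 ship[0->1]=5 prod=5 -> inv=[5 14 3]
Step 5: demand=5,sold=3 ship[1->2]=3 ship[0->1]=5 prod=5 -> inv=[5 16 3]

5 16 3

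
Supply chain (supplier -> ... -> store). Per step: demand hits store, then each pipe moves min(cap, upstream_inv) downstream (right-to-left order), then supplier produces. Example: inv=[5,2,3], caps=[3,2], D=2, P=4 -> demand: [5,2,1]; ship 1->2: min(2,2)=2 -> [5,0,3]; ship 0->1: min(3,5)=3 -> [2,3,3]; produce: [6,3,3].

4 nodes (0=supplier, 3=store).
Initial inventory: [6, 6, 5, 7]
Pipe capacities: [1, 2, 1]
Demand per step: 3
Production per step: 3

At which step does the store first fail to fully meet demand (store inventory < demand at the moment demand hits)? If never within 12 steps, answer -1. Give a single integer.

Step 1: demand=3,sold=3 ship[2->3]=1 ship[1->2]=2 ship[0->1]=1 prod=3 -> [8 5 6 5]
Step 2: demand=3,sold=3 ship[2->3]=1 ship[1->2]=2 ship[0->1]=1 prod=3 -> [10 4 7 3]
Step 3: demand=3,sold=3 ship[2->3]=1 ship[1->2]=2 ship[0->1]=1 prod=3 -> [12 3 8 1]
Step 4: demand=3,sold=1 ship[2->3]=1 ship[1->2]=2 ship[0->1]=1 prod=3 -> [14 2 9 1]
Step 5: demand=3,sold=1 ship[2->3]=1 ship[1->2]=2 ship[0->1]=1 prod=3 -> [16 1 10 1]
Step 6: demand=3,sold=1 ship[2->3]=1 ship[1->2]=1 ship[0->1]=1 prod=3 -> [18 1 10 1]
Step 7: demand=3,sold=1 ship[2->3]=1 ship[1->2]=1 ship[0->1]=1 prod=3 -> [20 1 10 1]
Step 8: demand=3,sold=1 ship[2->3]=1 ship[1->2]=1 ship[0->1]=1 prod=3 -> [22 1 10 1]
Step 9: demand=3,sold=1 ship[2->3]=1 ship[1->2]=1 ship[0->1]=1 prod=3 -> [24 1 10 1]
Step 10: demand=3,sold=1 ship[2->3]=1 ship[1->2]=1 ship[0->1]=1 prod=3 -> [26 1 10 1]
Step 11: demand=3,sold=1 ship[2->3]=1 ship[1->2]=1 ship[0->1]=1 prod=3 -> [28 1 10 1]
Step 12: demand=3,sold=1 ship[2->3]=1 ship[1->2]=1 ship[0->1]=1 prod=3 -> [30 1 10 1]
First stockout at step 4

4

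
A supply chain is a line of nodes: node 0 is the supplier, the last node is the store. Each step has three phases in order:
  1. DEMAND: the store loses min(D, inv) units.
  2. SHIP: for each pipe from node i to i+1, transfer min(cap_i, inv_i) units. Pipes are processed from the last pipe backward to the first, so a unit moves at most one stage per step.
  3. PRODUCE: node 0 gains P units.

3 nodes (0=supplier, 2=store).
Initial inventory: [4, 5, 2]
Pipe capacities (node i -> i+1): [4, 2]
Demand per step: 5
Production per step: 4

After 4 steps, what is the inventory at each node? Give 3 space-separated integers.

Step 1: demand=5,sold=2 ship[1->2]=2 ship[0->1]=4 prod=4 -> inv=[4 7 2]
Step 2: demand=5,sold=2 ship[1->2]=2 ship[0->1]=4 prod=4 -> inv=[4 9 2]
Step 3: demand=5,sold=2 ship[1->2]=2 ship[0->1]=4 prod=4 -> inv=[4 11 2]
Step 4: demand=5,sold=2 ship[1->2]=2 ship[0->1]=4 prod=4 -> inv=[4 13 2]

4 13 2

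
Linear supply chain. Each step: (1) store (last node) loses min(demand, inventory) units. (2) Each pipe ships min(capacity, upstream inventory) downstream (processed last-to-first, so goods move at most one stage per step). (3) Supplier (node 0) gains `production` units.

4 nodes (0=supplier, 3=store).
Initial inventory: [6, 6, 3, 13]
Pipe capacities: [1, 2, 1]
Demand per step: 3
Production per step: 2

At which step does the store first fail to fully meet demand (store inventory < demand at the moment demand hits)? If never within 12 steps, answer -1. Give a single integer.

Step 1: demand=3,sold=3 ship[2->3]=1 ship[1->2]=2 ship[0->1]=1 prod=2 -> [7 5 4 11]
Step 2: demand=3,sold=3 ship[2->3]=1 ship[1->2]=2 ship[0->1]=1 prod=2 -> [8 4 5 9]
Step 3: demand=3,sold=3 ship[2->3]=1 ship[1->2]=2 ship[0->1]=1 prod=2 -> [9 3 6 7]
Step 4: demand=3,sold=3 ship[2->3]=1 ship[1->2]=2 ship[0->1]=1 prod=2 -> [10 2 7 5]
Step 5: demand=3,sold=3 ship[2->3]=1 ship[1->2]=2 ship[0->1]=1 prod=2 -> [11 1 8 3]
Step 6: demand=3,sold=3 ship[2->3]=1 ship[1->2]=1 ship[0->1]=1 prod=2 -> [12 1 8 1]
Step 7: demand=3,sold=1 ship[2->3]=1 ship[1->2]=1 ship[0->1]=1 prod=2 -> [13 1 8 1]
Step 8: demand=3,sold=1 ship[2->3]=1 ship[1->2]=1 ship[0->1]=1 prod=2 -> [14 1 8 1]
Step 9: demand=3,sold=1 ship[2->3]=1 ship[1->2]=1 ship[0->1]=1 prod=2 -> [15 1 8 1]
Step 10: demand=3,sold=1 ship[2->3]=1 ship[1->2]=1 ship[0->1]=1 prod=2 -> [16 1 8 1]
Step 11: demand=3,sold=1 ship[2->3]=1 ship[1->2]=1 ship[0->1]=1 prod=2 -> [17 1 8 1]
Step 12: demand=3,sold=1 ship[2->3]=1 ship[1->2]=1 ship[0->1]=1 prod=2 -> [18 1 8 1]
First stockout at step 7

7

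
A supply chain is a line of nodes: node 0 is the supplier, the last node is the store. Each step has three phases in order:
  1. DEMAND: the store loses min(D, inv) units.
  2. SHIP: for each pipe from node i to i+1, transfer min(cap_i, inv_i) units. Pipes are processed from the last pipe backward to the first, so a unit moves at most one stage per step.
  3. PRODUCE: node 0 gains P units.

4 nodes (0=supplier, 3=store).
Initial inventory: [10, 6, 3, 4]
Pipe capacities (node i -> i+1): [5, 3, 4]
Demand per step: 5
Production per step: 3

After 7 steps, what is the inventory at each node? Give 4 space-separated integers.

Step 1: demand=5,sold=4 ship[2->3]=3 ship[1->2]=3 ship[0->1]=5 prod=3 -> inv=[8 8 3 3]
Step 2: demand=5,sold=3 ship[2->3]=3 ship[1->2]=3 ship[0->1]=5 prod=3 -> inv=[6 10 3 3]
Step 3: demand=5,sold=3 ship[2->3]=3 ship[1->2]=3 ship[0->1]=5 prod=3 -> inv=[4 12 3 3]
Step 4: demand=5,sold=3 ship[2->3]=3 ship[1->2]=3 ship[0->1]=4 prod=3 -> inv=[3 13 3 3]
Step 5: demand=5,sold=3 ship[2->3]=3 ship[1->2]=3 ship[0->1]=3 prod=3 -> inv=[3 13 3 3]
Step 6: demand=5,sold=3 ship[2->3]=3 ship[1->2]=3 ship[0->1]=3 prod=3 -> inv=[3 13 3 3]
Step 7: demand=5,sold=3 ship[2->3]=3 ship[1->2]=3 ship[0->1]=3 prod=3 -> inv=[3 13 3 3]

3 13 3 3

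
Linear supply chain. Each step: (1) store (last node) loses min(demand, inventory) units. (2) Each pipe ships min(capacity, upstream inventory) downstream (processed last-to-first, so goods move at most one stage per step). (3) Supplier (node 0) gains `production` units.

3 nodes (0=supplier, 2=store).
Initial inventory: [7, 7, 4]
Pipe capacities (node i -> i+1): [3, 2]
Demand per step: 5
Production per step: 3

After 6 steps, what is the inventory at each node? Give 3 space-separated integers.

Step 1: demand=5,sold=4 ship[1->2]=2 ship[0->1]=3 prod=3 -> inv=[7 8 2]
Step 2: demand=5,sold=2 ship[1->2]=2 ship[0->1]=3 prod=3 -> inv=[7 9 2]
Step 3: demand=5,sold=2 ship[1->2]=2 ship[0->1]=3 prod=3 -> inv=[7 10 2]
Step 4: demand=5,sold=2 ship[1->2]=2 ship[0->1]=3 prod=3 -> inv=[7 11 2]
Step 5: demand=5,sold=2 ship[1->2]=2 ship[0->1]=3 prod=3 -> inv=[7 12 2]
Step 6: demand=5,sold=2 ship[1->2]=2 ship[0->1]=3 prod=3 -> inv=[7 13 2]

7 13 2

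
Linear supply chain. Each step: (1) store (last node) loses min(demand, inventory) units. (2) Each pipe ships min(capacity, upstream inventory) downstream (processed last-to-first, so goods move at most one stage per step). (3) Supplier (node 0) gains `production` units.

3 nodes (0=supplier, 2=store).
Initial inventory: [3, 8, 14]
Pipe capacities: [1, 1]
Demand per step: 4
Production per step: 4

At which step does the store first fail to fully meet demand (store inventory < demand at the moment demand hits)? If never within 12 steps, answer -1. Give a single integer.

Step 1: demand=4,sold=4 ship[1->2]=1 ship[0->1]=1 prod=4 -> [6 8 11]
Step 2: demand=4,sold=4 ship[1->2]=1 ship[0->1]=1 prod=4 -> [9 8 8]
Step 3: demand=4,sold=4 ship[1->2]=1 ship[0->1]=1 prod=4 -> [12 8 5]
Step 4: demand=4,sold=4 ship[1->2]=1 ship[0->1]=1 prod=4 -> [15 8 2]
Step 5: demand=4,sold=2 ship[1->2]=1 ship[0->1]=1 prod=4 -> [18 8 1]
Step 6: demand=4,sold=1 ship[1->2]=1 ship[0->1]=1 prod=4 -> [21 8 1]
Step 7: demand=4,sold=1 ship[1->2]=1 ship[0->1]=1 prod=4 -> [24 8 1]
Step 8: demand=4,sold=1 ship[1->2]=1 ship[0->1]=1 prod=4 -> [27 8 1]
Step 9: demand=4,sold=1 ship[1->2]=1 ship[0->1]=1 prod=4 -> [30 8 1]
Step 10: demand=4,sold=1 ship[1->2]=1 ship[0->1]=1 prod=4 -> [33 8 1]
Step 11: demand=4,sold=1 ship[1->2]=1 ship[0->1]=1 prod=4 -> [36 8 1]
Step 12: demand=4,sold=1 ship[1->2]=1 ship[0->1]=1 prod=4 -> [39 8 1]
First stockout at step 5

5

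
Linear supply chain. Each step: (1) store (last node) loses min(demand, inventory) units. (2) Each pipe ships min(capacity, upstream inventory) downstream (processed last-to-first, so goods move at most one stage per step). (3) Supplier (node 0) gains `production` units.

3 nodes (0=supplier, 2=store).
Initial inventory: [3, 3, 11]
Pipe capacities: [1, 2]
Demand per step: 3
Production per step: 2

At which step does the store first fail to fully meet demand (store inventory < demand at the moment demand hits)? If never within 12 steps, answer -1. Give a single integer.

Step 1: demand=3,sold=3 ship[1->2]=2 ship[0->1]=1 prod=2 -> [4 2 10]
Step 2: demand=3,sold=3 ship[1->2]=2 ship[0->1]=1 prod=2 -> [5 1 9]
Step 3: demand=3,sold=3 ship[1->2]=1 ship[0->1]=1 prod=2 -> [6 1 7]
Step 4: demand=3,sold=3 ship[1->2]=1 ship[0->1]=1 prod=2 -> [7 1 5]
Step 5: demand=3,sold=3 ship[1->2]=1 ship[0->1]=1 prod=2 -> [8 1 3]
Step 6: demand=3,sold=3 ship[1->2]=1 ship[0->1]=1 prod=2 -> [9 1 1]
Step 7: demand=3,sold=1 ship[1->2]=1 ship[0->1]=1 prod=2 -> [10 1 1]
Step 8: demand=3,sold=1 ship[1->2]=1 ship[0->1]=1 prod=2 -> [11 1 1]
Step 9: demand=3,sold=1 ship[1->2]=1 ship[0->1]=1 prod=2 -> [12 1 1]
Step 10: demand=3,sold=1 ship[1->2]=1 ship[0->1]=1 prod=2 -> [13 1 1]
Step 11: demand=3,sold=1 ship[1->2]=1 ship[0->1]=1 prod=2 -> [14 1 1]
Step 12: demand=3,sold=1 ship[1->2]=1 ship[0->1]=1 prod=2 -> [15 1 1]
First stockout at step 7

7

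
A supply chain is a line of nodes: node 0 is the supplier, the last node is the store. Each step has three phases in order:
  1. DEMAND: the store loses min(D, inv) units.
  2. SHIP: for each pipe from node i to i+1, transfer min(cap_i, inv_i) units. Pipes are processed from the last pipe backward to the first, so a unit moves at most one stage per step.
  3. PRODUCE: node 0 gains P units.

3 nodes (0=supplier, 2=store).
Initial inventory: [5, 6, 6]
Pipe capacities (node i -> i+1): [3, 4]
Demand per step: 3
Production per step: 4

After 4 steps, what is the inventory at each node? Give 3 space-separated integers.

Step 1: demand=3,sold=3 ship[1->2]=4 ship[0->1]=3 prod=4 -> inv=[6 5 7]
Step 2: demand=3,sold=3 ship[1->2]=4 ship[0->1]=3 prod=4 -> inv=[7 4 8]
Step 3: demand=3,sold=3 ship[1->2]=4 ship[0->1]=3 prod=4 -> inv=[8 3 9]
Step 4: demand=3,sold=3 ship[1->2]=3 ship[0->1]=3 prod=4 -> inv=[9 3 9]

9 3 9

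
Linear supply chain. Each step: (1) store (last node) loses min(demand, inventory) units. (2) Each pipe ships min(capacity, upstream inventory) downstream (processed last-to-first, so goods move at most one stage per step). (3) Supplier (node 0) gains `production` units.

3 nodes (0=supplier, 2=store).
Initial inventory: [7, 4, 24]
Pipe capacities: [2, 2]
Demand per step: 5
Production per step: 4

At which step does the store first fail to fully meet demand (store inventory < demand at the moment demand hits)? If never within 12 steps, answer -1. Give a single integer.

Step 1: demand=5,sold=5 ship[1->2]=2 ship[0->1]=2 prod=4 -> [9 4 21]
Step 2: demand=5,sold=5 ship[1->2]=2 ship[0->1]=2 prod=4 -> [11 4 18]
Step 3: demand=5,sold=5 ship[1->2]=2 ship[0->1]=2 prod=4 -> [13 4 15]
Step 4: demand=5,sold=5 ship[1->2]=2 ship[0->1]=2 prod=4 -> [15 4 12]
Step 5: demand=5,sold=5 ship[1->2]=2 ship[0->1]=2 prod=4 -> [17 4 9]
Step 6: demand=5,sold=5 ship[1->2]=2 ship[0->1]=2 prod=4 -> [19 4 6]
Step 7: demand=5,sold=5 ship[1->2]=2 ship[0->1]=2 prod=4 -> [21 4 3]
Step 8: demand=5,sold=3 ship[1->2]=2 ship[0->1]=2 prod=4 -> [23 4 2]
Step 9: demand=5,sold=2 ship[1->2]=2 ship[0->1]=2 prod=4 -> [25 4 2]
Step 10: demand=5,sold=2 ship[1->2]=2 ship[0->1]=2 prod=4 -> [27 4 2]
Step 11: demand=5,sold=2 ship[1->2]=2 ship[0->1]=2 prod=4 -> [29 4 2]
Step 12: demand=5,sold=2 ship[1->2]=2 ship[0->1]=2 prod=4 -> [31 4 2]
First stockout at step 8

8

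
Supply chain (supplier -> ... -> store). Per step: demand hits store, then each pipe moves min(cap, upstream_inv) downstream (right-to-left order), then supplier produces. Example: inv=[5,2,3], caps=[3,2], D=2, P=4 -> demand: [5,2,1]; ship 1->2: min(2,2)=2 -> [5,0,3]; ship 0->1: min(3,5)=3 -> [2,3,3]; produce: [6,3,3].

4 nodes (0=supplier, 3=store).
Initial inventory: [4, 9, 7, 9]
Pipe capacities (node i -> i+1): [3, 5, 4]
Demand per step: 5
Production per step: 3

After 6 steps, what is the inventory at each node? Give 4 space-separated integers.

Step 1: demand=5,sold=5 ship[2->3]=4 ship[1->2]=5 ship[0->1]=3 prod=3 -> inv=[4 7 8 8]
Step 2: demand=5,sold=5 ship[2->3]=4 ship[1->2]=5 ship[0->1]=3 prod=3 -> inv=[4 5 9 7]
Step 3: demand=5,sold=5 ship[2->3]=4 ship[1->2]=5 ship[0->1]=3 prod=3 -> inv=[4 3 10 6]
Step 4: demand=5,sold=5 ship[2->3]=4 ship[1->2]=3 ship[0->1]=3 prod=3 -> inv=[4 3 9 5]
Step 5: demand=5,sold=5 ship[2->3]=4 ship[1->2]=3 ship[0->1]=3 prod=3 -> inv=[4 3 8 4]
Step 6: demand=5,sold=4 ship[2->3]=4 ship[1->2]=3 ship[0->1]=3 prod=3 -> inv=[4 3 7 4]

4 3 7 4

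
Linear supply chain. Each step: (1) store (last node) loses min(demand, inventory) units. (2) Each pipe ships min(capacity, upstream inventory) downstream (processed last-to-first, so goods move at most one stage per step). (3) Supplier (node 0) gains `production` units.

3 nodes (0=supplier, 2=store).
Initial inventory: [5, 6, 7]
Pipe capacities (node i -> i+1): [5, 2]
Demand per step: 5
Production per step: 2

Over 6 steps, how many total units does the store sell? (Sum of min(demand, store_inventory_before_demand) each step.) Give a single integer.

Answer: 17

Derivation:
Step 1: sold=5 (running total=5) -> [2 9 4]
Step 2: sold=4 (running total=9) -> [2 9 2]
Step 3: sold=2 (running total=11) -> [2 9 2]
Step 4: sold=2 (running total=13) -> [2 9 2]
Step 5: sold=2 (running total=15) -> [2 9 2]
Step 6: sold=2 (running total=17) -> [2 9 2]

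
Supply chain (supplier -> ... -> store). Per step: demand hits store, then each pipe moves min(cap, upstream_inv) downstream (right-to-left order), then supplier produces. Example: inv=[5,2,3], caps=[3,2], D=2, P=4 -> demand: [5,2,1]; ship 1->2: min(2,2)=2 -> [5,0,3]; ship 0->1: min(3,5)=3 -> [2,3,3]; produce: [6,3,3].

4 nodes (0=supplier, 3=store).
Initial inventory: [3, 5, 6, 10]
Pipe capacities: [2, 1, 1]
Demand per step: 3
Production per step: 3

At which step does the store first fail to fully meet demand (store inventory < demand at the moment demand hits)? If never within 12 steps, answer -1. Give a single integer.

Step 1: demand=3,sold=3 ship[2->3]=1 ship[1->2]=1 ship[0->1]=2 prod=3 -> [4 6 6 8]
Step 2: demand=3,sold=3 ship[2->3]=1 ship[1->2]=1 ship[0->1]=2 prod=3 -> [5 7 6 6]
Step 3: demand=3,sold=3 ship[2->3]=1 ship[1->2]=1 ship[0->1]=2 prod=3 -> [6 8 6 4]
Step 4: demand=3,sold=3 ship[2->3]=1 ship[1->2]=1 ship[0->1]=2 prod=3 -> [7 9 6 2]
Step 5: demand=3,sold=2 ship[2->3]=1 ship[1->2]=1 ship[0->1]=2 prod=3 -> [8 10 6 1]
Step 6: demand=3,sold=1 ship[2->3]=1 ship[1->2]=1 ship[0->1]=2 prod=3 -> [9 11 6 1]
Step 7: demand=3,sold=1 ship[2->3]=1 ship[1->2]=1 ship[0->1]=2 prod=3 -> [10 12 6 1]
Step 8: demand=3,sold=1 ship[2->3]=1 ship[1->2]=1 ship[0->1]=2 prod=3 -> [11 13 6 1]
Step 9: demand=3,sold=1 ship[2->3]=1 ship[1->2]=1 ship[0->1]=2 prod=3 -> [12 14 6 1]
Step 10: demand=3,sold=1 ship[2->3]=1 ship[1->2]=1 ship[0->1]=2 prod=3 -> [13 15 6 1]
Step 11: demand=3,sold=1 ship[2->3]=1 ship[1->2]=1 ship[0->1]=2 prod=3 -> [14 16 6 1]
Step 12: demand=3,sold=1 ship[2->3]=1 ship[1->2]=1 ship[0->1]=2 prod=3 -> [15 17 6 1]
First stockout at step 5

5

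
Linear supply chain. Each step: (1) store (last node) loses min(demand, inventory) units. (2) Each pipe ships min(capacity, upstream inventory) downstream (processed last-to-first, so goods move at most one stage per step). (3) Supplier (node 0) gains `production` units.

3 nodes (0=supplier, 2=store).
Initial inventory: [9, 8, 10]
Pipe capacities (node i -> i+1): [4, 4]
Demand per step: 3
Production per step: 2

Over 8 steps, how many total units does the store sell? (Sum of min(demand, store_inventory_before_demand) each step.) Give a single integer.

Answer: 24

Derivation:
Step 1: sold=3 (running total=3) -> [7 8 11]
Step 2: sold=3 (running total=6) -> [5 8 12]
Step 3: sold=3 (running total=9) -> [3 8 13]
Step 4: sold=3 (running total=12) -> [2 7 14]
Step 5: sold=3 (running total=15) -> [2 5 15]
Step 6: sold=3 (running total=18) -> [2 3 16]
Step 7: sold=3 (running total=21) -> [2 2 16]
Step 8: sold=3 (running total=24) -> [2 2 15]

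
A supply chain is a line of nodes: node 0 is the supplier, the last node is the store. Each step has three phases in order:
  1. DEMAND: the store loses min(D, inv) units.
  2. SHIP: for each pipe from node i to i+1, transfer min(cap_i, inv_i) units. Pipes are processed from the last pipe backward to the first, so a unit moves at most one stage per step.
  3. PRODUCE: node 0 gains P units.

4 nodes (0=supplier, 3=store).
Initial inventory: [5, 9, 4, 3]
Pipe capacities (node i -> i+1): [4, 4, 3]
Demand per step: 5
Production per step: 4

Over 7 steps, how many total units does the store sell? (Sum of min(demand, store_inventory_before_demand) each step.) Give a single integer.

Answer: 21

Derivation:
Step 1: sold=3 (running total=3) -> [5 9 5 3]
Step 2: sold=3 (running total=6) -> [5 9 6 3]
Step 3: sold=3 (running total=9) -> [5 9 7 3]
Step 4: sold=3 (running total=12) -> [5 9 8 3]
Step 5: sold=3 (running total=15) -> [5 9 9 3]
Step 6: sold=3 (running total=18) -> [5 9 10 3]
Step 7: sold=3 (running total=21) -> [5 9 11 3]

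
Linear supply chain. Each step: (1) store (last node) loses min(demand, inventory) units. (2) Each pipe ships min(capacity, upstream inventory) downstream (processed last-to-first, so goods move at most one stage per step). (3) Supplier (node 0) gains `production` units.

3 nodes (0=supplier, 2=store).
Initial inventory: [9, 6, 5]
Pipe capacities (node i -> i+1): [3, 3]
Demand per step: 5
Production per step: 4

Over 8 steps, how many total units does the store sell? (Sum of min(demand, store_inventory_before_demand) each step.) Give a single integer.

Step 1: sold=5 (running total=5) -> [10 6 3]
Step 2: sold=3 (running total=8) -> [11 6 3]
Step 3: sold=3 (running total=11) -> [12 6 3]
Step 4: sold=3 (running total=14) -> [13 6 3]
Step 5: sold=3 (running total=17) -> [14 6 3]
Step 6: sold=3 (running total=20) -> [15 6 3]
Step 7: sold=3 (running total=23) -> [16 6 3]
Step 8: sold=3 (running total=26) -> [17 6 3]

Answer: 26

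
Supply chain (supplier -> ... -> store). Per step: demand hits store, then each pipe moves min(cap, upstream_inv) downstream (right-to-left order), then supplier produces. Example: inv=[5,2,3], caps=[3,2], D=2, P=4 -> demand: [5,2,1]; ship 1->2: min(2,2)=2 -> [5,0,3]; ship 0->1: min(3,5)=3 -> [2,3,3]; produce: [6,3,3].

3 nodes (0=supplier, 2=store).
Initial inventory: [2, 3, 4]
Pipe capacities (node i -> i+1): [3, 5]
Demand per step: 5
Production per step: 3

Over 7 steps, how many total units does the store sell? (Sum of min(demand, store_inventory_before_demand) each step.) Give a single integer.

Answer: 21

Derivation:
Step 1: sold=4 (running total=4) -> [3 2 3]
Step 2: sold=3 (running total=7) -> [3 3 2]
Step 3: sold=2 (running total=9) -> [3 3 3]
Step 4: sold=3 (running total=12) -> [3 3 3]
Step 5: sold=3 (running total=15) -> [3 3 3]
Step 6: sold=3 (running total=18) -> [3 3 3]
Step 7: sold=3 (running total=21) -> [3 3 3]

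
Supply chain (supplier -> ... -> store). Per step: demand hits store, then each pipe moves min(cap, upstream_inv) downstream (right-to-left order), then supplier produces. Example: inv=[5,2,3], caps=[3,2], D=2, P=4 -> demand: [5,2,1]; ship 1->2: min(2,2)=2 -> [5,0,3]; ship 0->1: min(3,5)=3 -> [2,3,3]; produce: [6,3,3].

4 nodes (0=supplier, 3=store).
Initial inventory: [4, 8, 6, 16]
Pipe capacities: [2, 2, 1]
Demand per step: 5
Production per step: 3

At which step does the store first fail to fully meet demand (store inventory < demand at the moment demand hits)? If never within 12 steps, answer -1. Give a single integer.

Step 1: demand=5,sold=5 ship[2->3]=1 ship[1->2]=2 ship[0->1]=2 prod=3 -> [5 8 7 12]
Step 2: demand=5,sold=5 ship[2->3]=1 ship[1->2]=2 ship[0->1]=2 prod=3 -> [6 8 8 8]
Step 3: demand=5,sold=5 ship[2->3]=1 ship[1->2]=2 ship[0->1]=2 prod=3 -> [7 8 9 4]
Step 4: demand=5,sold=4 ship[2->3]=1 ship[1->2]=2 ship[0->1]=2 prod=3 -> [8 8 10 1]
Step 5: demand=5,sold=1 ship[2->3]=1 ship[1->2]=2 ship[0->1]=2 prod=3 -> [9 8 11 1]
Step 6: demand=5,sold=1 ship[2->3]=1 ship[1->2]=2 ship[0->1]=2 prod=3 -> [10 8 12 1]
Step 7: demand=5,sold=1 ship[2->3]=1 ship[1->2]=2 ship[0->1]=2 prod=3 -> [11 8 13 1]
Step 8: demand=5,sold=1 ship[2->3]=1 ship[1->2]=2 ship[0->1]=2 prod=3 -> [12 8 14 1]
Step 9: demand=5,sold=1 ship[2->3]=1 ship[1->2]=2 ship[0->1]=2 prod=3 -> [13 8 15 1]
Step 10: demand=5,sold=1 ship[2->3]=1 ship[1->2]=2 ship[0->1]=2 prod=3 -> [14 8 16 1]
Step 11: demand=5,sold=1 ship[2->3]=1 ship[1->2]=2 ship[0->1]=2 prod=3 -> [15 8 17 1]
Step 12: demand=5,sold=1 ship[2->3]=1 ship[1->2]=2 ship[0->1]=2 prod=3 -> [16 8 18 1]
First stockout at step 4

4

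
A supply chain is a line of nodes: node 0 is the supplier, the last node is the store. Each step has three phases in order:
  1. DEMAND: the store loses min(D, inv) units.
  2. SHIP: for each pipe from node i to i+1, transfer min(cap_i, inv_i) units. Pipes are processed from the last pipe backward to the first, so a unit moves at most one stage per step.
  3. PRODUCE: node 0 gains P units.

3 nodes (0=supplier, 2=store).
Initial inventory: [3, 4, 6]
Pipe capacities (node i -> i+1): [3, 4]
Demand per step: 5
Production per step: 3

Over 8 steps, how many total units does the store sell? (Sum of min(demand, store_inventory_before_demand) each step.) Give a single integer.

Step 1: sold=5 (running total=5) -> [3 3 5]
Step 2: sold=5 (running total=10) -> [3 3 3]
Step 3: sold=3 (running total=13) -> [3 3 3]
Step 4: sold=3 (running total=16) -> [3 3 3]
Step 5: sold=3 (running total=19) -> [3 3 3]
Step 6: sold=3 (running total=22) -> [3 3 3]
Step 7: sold=3 (running total=25) -> [3 3 3]
Step 8: sold=3 (running total=28) -> [3 3 3]

Answer: 28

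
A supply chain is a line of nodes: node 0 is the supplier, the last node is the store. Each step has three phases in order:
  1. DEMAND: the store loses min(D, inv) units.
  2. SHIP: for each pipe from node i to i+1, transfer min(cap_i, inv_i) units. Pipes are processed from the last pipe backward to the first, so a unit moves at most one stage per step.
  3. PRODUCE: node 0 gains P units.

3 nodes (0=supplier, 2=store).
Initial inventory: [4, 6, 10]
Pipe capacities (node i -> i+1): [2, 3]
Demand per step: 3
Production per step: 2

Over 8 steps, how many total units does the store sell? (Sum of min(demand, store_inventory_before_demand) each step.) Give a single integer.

Answer: 24

Derivation:
Step 1: sold=3 (running total=3) -> [4 5 10]
Step 2: sold=3 (running total=6) -> [4 4 10]
Step 3: sold=3 (running total=9) -> [4 3 10]
Step 4: sold=3 (running total=12) -> [4 2 10]
Step 5: sold=3 (running total=15) -> [4 2 9]
Step 6: sold=3 (running total=18) -> [4 2 8]
Step 7: sold=3 (running total=21) -> [4 2 7]
Step 8: sold=3 (running total=24) -> [4 2 6]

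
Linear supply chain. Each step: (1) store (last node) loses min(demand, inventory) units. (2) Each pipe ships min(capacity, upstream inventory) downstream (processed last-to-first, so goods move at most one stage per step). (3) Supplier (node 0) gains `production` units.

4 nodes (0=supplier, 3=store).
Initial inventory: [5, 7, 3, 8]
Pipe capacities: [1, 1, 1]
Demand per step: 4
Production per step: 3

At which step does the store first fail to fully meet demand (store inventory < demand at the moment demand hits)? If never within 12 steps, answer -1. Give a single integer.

Step 1: demand=4,sold=4 ship[2->3]=1 ship[1->2]=1 ship[0->1]=1 prod=3 -> [7 7 3 5]
Step 2: demand=4,sold=4 ship[2->3]=1 ship[1->2]=1 ship[0->1]=1 prod=3 -> [9 7 3 2]
Step 3: demand=4,sold=2 ship[2->3]=1 ship[1->2]=1 ship[0->1]=1 prod=3 -> [11 7 3 1]
Step 4: demand=4,sold=1 ship[2->3]=1 ship[1->2]=1 ship[0->1]=1 prod=3 -> [13 7 3 1]
Step 5: demand=4,sold=1 ship[2->3]=1 ship[1->2]=1 ship[0->1]=1 prod=3 -> [15 7 3 1]
Step 6: demand=4,sold=1 ship[2->3]=1 ship[1->2]=1 ship[0->1]=1 prod=3 -> [17 7 3 1]
Step 7: demand=4,sold=1 ship[2->3]=1 ship[1->2]=1 ship[0->1]=1 prod=3 -> [19 7 3 1]
Step 8: demand=4,sold=1 ship[2->3]=1 ship[1->2]=1 ship[0->1]=1 prod=3 -> [21 7 3 1]
Step 9: demand=4,sold=1 ship[2->3]=1 ship[1->2]=1 ship[0->1]=1 prod=3 -> [23 7 3 1]
Step 10: demand=4,sold=1 ship[2->3]=1 ship[1->2]=1 ship[0->1]=1 prod=3 -> [25 7 3 1]
Step 11: demand=4,sold=1 ship[2->3]=1 ship[1->2]=1 ship[0->1]=1 prod=3 -> [27 7 3 1]
Step 12: demand=4,sold=1 ship[2->3]=1 ship[1->2]=1 ship[0->1]=1 prod=3 -> [29 7 3 1]
First stockout at step 3

3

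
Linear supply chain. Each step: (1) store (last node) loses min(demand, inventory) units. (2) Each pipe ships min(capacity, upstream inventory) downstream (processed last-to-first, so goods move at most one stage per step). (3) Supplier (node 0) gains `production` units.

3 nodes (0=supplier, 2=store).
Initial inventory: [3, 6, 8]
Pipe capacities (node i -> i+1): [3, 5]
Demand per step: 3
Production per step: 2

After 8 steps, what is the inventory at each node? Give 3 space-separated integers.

Step 1: demand=3,sold=3 ship[1->2]=5 ship[0->1]=3 prod=2 -> inv=[2 4 10]
Step 2: demand=3,sold=3 ship[1->2]=4 ship[0->1]=2 prod=2 -> inv=[2 2 11]
Step 3: demand=3,sold=3 ship[1->2]=2 ship[0->1]=2 prod=2 -> inv=[2 2 10]
Step 4: demand=3,sold=3 ship[1->2]=2 ship[0->1]=2 prod=2 -> inv=[2 2 9]
Step 5: demand=3,sold=3 ship[1->2]=2 ship[0->1]=2 prod=2 -> inv=[2 2 8]
Step 6: demand=3,sold=3 ship[1->2]=2 ship[0->1]=2 prod=2 -> inv=[2 2 7]
Step 7: demand=3,sold=3 ship[1->2]=2 ship[0->1]=2 prod=2 -> inv=[2 2 6]
Step 8: demand=3,sold=3 ship[1->2]=2 ship[0->1]=2 prod=2 -> inv=[2 2 5]

2 2 5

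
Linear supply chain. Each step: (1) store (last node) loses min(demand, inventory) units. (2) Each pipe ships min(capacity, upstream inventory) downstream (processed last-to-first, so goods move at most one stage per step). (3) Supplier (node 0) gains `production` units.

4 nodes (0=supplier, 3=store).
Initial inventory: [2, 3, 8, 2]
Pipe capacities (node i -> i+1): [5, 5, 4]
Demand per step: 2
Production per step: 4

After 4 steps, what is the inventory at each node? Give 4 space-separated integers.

Step 1: demand=2,sold=2 ship[2->3]=4 ship[1->2]=3 ship[0->1]=2 prod=4 -> inv=[4 2 7 4]
Step 2: demand=2,sold=2 ship[2->3]=4 ship[1->2]=2 ship[0->1]=4 prod=4 -> inv=[4 4 5 6]
Step 3: demand=2,sold=2 ship[2->3]=4 ship[1->2]=4 ship[0->1]=4 prod=4 -> inv=[4 4 5 8]
Step 4: demand=2,sold=2 ship[2->3]=4 ship[1->2]=4 ship[0->1]=4 prod=4 -> inv=[4 4 5 10]

4 4 5 10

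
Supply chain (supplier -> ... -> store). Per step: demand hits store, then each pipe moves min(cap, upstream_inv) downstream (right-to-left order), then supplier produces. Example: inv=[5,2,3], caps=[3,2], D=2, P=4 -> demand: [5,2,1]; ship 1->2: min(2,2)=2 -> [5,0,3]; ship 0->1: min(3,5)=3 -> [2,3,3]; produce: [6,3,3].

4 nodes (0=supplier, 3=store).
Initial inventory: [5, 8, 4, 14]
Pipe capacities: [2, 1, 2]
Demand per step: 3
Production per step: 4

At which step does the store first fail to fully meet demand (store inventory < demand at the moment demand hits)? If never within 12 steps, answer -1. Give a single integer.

Step 1: demand=3,sold=3 ship[2->3]=2 ship[1->2]=1 ship[0->1]=2 prod=4 -> [7 9 3 13]
Step 2: demand=3,sold=3 ship[2->3]=2 ship[1->2]=1 ship[0->1]=2 prod=4 -> [9 10 2 12]
Step 3: demand=3,sold=3 ship[2->3]=2 ship[1->2]=1 ship[0->1]=2 prod=4 -> [11 11 1 11]
Step 4: demand=3,sold=3 ship[2->3]=1 ship[1->2]=1 ship[0->1]=2 prod=4 -> [13 12 1 9]
Step 5: demand=3,sold=3 ship[2->3]=1 ship[1->2]=1 ship[0->1]=2 prod=4 -> [15 13 1 7]
Step 6: demand=3,sold=3 ship[2->3]=1 ship[1->2]=1 ship[0->1]=2 prod=4 -> [17 14 1 5]
Step 7: demand=3,sold=3 ship[2->3]=1 ship[1->2]=1 ship[0->1]=2 prod=4 -> [19 15 1 3]
Step 8: demand=3,sold=3 ship[2->3]=1 ship[1->2]=1 ship[0->1]=2 prod=4 -> [21 16 1 1]
Step 9: demand=3,sold=1 ship[2->3]=1 ship[1->2]=1 ship[0->1]=2 prod=4 -> [23 17 1 1]
Step 10: demand=3,sold=1 ship[2->3]=1 ship[1->2]=1 ship[0->1]=2 prod=4 -> [25 18 1 1]
Step 11: demand=3,sold=1 ship[2->3]=1 ship[1->2]=1 ship[0->1]=2 prod=4 -> [27 19 1 1]
Step 12: demand=3,sold=1 ship[2->3]=1 ship[1->2]=1 ship[0->1]=2 prod=4 -> [29 20 1 1]
First stockout at step 9

9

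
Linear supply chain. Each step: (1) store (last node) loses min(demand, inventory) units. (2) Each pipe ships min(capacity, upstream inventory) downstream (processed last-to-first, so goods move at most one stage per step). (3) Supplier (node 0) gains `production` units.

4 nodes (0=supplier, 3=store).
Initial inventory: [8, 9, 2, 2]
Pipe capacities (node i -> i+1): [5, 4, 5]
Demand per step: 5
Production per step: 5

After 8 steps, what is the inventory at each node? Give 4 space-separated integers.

Step 1: demand=5,sold=2 ship[2->3]=2 ship[1->2]=4 ship[0->1]=5 prod=5 -> inv=[8 10 4 2]
Step 2: demand=5,sold=2 ship[2->3]=4 ship[1->2]=4 ship[0->1]=5 prod=5 -> inv=[8 11 4 4]
Step 3: demand=5,sold=4 ship[2->3]=4 ship[1->2]=4 ship[0->1]=5 prod=5 -> inv=[8 12 4 4]
Step 4: demand=5,sold=4 ship[2->3]=4 ship[1->2]=4 ship[0->1]=5 prod=5 -> inv=[8 13 4 4]
Step 5: demand=5,sold=4 ship[2->3]=4 ship[1->2]=4 ship[0->1]=5 prod=5 -> inv=[8 14 4 4]
Step 6: demand=5,sold=4 ship[2->3]=4 ship[1->2]=4 ship[0->1]=5 prod=5 -> inv=[8 15 4 4]
Step 7: demand=5,sold=4 ship[2->3]=4 ship[1->2]=4 ship[0->1]=5 prod=5 -> inv=[8 16 4 4]
Step 8: demand=5,sold=4 ship[2->3]=4 ship[1->2]=4 ship[0->1]=5 prod=5 -> inv=[8 17 4 4]

8 17 4 4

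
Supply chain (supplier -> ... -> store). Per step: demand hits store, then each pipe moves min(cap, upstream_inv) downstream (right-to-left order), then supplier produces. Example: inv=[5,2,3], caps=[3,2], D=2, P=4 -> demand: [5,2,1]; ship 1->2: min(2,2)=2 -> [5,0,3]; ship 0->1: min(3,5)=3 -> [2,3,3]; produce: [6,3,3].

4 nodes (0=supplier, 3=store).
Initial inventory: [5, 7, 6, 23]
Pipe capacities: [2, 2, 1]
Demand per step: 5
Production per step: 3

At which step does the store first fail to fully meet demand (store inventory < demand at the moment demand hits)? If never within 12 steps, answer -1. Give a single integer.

Step 1: demand=5,sold=5 ship[2->3]=1 ship[1->2]=2 ship[0->1]=2 prod=3 -> [6 7 7 19]
Step 2: demand=5,sold=5 ship[2->3]=1 ship[1->2]=2 ship[0->1]=2 prod=3 -> [7 7 8 15]
Step 3: demand=5,sold=5 ship[2->3]=1 ship[1->2]=2 ship[0->1]=2 prod=3 -> [8 7 9 11]
Step 4: demand=5,sold=5 ship[2->3]=1 ship[1->2]=2 ship[0->1]=2 prod=3 -> [9 7 10 7]
Step 5: demand=5,sold=5 ship[2->3]=1 ship[1->2]=2 ship[0->1]=2 prod=3 -> [10 7 11 3]
Step 6: demand=5,sold=3 ship[2->3]=1 ship[1->2]=2 ship[0->1]=2 prod=3 -> [11 7 12 1]
Step 7: demand=5,sold=1 ship[2->3]=1 ship[1->2]=2 ship[0->1]=2 prod=3 -> [12 7 13 1]
Step 8: demand=5,sold=1 ship[2->3]=1 ship[1->2]=2 ship[0->1]=2 prod=3 -> [13 7 14 1]
Step 9: demand=5,sold=1 ship[2->3]=1 ship[1->2]=2 ship[0->1]=2 prod=3 -> [14 7 15 1]
Step 10: demand=5,sold=1 ship[2->3]=1 ship[1->2]=2 ship[0->1]=2 prod=3 -> [15 7 16 1]
Step 11: demand=5,sold=1 ship[2->3]=1 ship[1->2]=2 ship[0->1]=2 prod=3 -> [16 7 17 1]
Step 12: demand=5,sold=1 ship[2->3]=1 ship[1->2]=2 ship[0->1]=2 prod=3 -> [17 7 18 1]
First stockout at step 6

6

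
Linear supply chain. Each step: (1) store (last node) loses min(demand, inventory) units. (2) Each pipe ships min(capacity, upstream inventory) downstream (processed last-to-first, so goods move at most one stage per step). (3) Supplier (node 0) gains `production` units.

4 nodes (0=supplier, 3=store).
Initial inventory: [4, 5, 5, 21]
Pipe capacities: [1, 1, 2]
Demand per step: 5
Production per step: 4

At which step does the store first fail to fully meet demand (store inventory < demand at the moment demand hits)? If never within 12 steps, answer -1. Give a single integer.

Step 1: demand=5,sold=5 ship[2->3]=2 ship[1->2]=1 ship[0->1]=1 prod=4 -> [7 5 4 18]
Step 2: demand=5,sold=5 ship[2->3]=2 ship[1->2]=1 ship[0->1]=1 prod=4 -> [10 5 3 15]
Step 3: demand=5,sold=5 ship[2->3]=2 ship[1->2]=1 ship[0->1]=1 prod=4 -> [13 5 2 12]
Step 4: demand=5,sold=5 ship[2->3]=2 ship[1->2]=1 ship[0->1]=1 prod=4 -> [16 5 1 9]
Step 5: demand=5,sold=5 ship[2->3]=1 ship[1->2]=1 ship[0->1]=1 prod=4 -> [19 5 1 5]
Step 6: demand=5,sold=5 ship[2->3]=1 ship[1->2]=1 ship[0->1]=1 prod=4 -> [22 5 1 1]
Step 7: demand=5,sold=1 ship[2->3]=1 ship[1->2]=1 ship[0->1]=1 prod=4 -> [25 5 1 1]
Step 8: demand=5,sold=1 ship[2->3]=1 ship[1->2]=1 ship[0->1]=1 prod=4 -> [28 5 1 1]
Step 9: demand=5,sold=1 ship[2->3]=1 ship[1->2]=1 ship[0->1]=1 prod=4 -> [31 5 1 1]
Step 10: demand=5,sold=1 ship[2->3]=1 ship[1->2]=1 ship[0->1]=1 prod=4 -> [34 5 1 1]
Step 11: demand=5,sold=1 ship[2->3]=1 ship[1->2]=1 ship[0->1]=1 prod=4 -> [37 5 1 1]
Step 12: demand=5,sold=1 ship[2->3]=1 ship[1->2]=1 ship[0->1]=1 prod=4 -> [40 5 1 1]
First stockout at step 7

7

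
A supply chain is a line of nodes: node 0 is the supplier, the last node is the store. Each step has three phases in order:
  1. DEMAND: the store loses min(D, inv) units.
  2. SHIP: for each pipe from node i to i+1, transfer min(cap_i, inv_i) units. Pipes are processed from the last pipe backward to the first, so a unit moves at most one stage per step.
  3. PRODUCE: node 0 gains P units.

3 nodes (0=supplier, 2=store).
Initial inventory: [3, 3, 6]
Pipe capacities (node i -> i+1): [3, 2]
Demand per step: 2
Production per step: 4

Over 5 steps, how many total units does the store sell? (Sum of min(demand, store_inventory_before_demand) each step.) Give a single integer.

Answer: 10

Derivation:
Step 1: sold=2 (running total=2) -> [4 4 6]
Step 2: sold=2 (running total=4) -> [5 5 6]
Step 3: sold=2 (running total=6) -> [6 6 6]
Step 4: sold=2 (running total=8) -> [7 7 6]
Step 5: sold=2 (running total=10) -> [8 8 6]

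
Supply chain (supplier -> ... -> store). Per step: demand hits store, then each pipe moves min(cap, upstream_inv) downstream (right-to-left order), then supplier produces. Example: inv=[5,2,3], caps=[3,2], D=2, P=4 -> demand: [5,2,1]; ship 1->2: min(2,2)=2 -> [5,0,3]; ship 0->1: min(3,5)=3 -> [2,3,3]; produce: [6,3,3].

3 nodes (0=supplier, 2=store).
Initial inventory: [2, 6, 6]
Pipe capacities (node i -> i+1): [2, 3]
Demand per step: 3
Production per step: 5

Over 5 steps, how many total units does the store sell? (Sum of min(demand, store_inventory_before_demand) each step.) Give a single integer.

Answer: 15

Derivation:
Step 1: sold=3 (running total=3) -> [5 5 6]
Step 2: sold=3 (running total=6) -> [8 4 6]
Step 3: sold=3 (running total=9) -> [11 3 6]
Step 4: sold=3 (running total=12) -> [14 2 6]
Step 5: sold=3 (running total=15) -> [17 2 5]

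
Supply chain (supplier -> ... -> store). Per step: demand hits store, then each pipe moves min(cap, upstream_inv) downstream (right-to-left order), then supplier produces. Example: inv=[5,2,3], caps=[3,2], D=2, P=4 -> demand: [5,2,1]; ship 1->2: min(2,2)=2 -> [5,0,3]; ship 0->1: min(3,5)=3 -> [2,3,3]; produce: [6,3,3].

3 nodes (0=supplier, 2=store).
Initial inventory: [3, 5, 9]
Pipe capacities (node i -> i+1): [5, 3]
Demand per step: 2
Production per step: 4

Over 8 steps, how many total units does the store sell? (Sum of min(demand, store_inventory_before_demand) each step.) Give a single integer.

Step 1: sold=2 (running total=2) -> [4 5 10]
Step 2: sold=2 (running total=4) -> [4 6 11]
Step 3: sold=2 (running total=6) -> [4 7 12]
Step 4: sold=2 (running total=8) -> [4 8 13]
Step 5: sold=2 (running total=10) -> [4 9 14]
Step 6: sold=2 (running total=12) -> [4 10 15]
Step 7: sold=2 (running total=14) -> [4 11 16]
Step 8: sold=2 (running total=16) -> [4 12 17]

Answer: 16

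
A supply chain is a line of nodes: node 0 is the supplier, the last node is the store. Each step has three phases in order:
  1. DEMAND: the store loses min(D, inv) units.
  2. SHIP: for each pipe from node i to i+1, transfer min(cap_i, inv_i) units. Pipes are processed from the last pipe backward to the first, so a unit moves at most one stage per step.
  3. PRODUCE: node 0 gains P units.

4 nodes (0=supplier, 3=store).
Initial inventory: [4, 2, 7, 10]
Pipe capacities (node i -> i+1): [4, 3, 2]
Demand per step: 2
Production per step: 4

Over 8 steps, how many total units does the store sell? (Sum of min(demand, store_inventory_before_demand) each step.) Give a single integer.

Answer: 16

Derivation:
Step 1: sold=2 (running total=2) -> [4 4 7 10]
Step 2: sold=2 (running total=4) -> [4 5 8 10]
Step 3: sold=2 (running total=6) -> [4 6 9 10]
Step 4: sold=2 (running total=8) -> [4 7 10 10]
Step 5: sold=2 (running total=10) -> [4 8 11 10]
Step 6: sold=2 (running total=12) -> [4 9 12 10]
Step 7: sold=2 (running total=14) -> [4 10 13 10]
Step 8: sold=2 (running total=16) -> [4 11 14 10]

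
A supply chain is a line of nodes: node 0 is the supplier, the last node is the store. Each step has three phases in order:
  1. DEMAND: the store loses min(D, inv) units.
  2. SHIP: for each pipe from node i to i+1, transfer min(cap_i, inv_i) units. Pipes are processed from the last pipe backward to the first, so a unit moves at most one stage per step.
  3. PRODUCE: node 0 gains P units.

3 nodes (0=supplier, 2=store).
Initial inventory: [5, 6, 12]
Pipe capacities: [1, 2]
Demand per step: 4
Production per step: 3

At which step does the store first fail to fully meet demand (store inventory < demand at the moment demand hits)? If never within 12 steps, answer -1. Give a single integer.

Step 1: demand=4,sold=4 ship[1->2]=2 ship[0->1]=1 prod=3 -> [7 5 10]
Step 2: demand=4,sold=4 ship[1->2]=2 ship[0->1]=1 prod=3 -> [9 4 8]
Step 3: demand=4,sold=4 ship[1->2]=2 ship[0->1]=1 prod=3 -> [11 3 6]
Step 4: demand=4,sold=4 ship[1->2]=2 ship[0->1]=1 prod=3 -> [13 2 4]
Step 5: demand=4,sold=4 ship[1->2]=2 ship[0->1]=1 prod=3 -> [15 1 2]
Step 6: demand=4,sold=2 ship[1->2]=1 ship[0->1]=1 prod=3 -> [17 1 1]
Step 7: demand=4,sold=1 ship[1->2]=1 ship[0->1]=1 prod=3 -> [19 1 1]
Step 8: demand=4,sold=1 ship[1->2]=1 ship[0->1]=1 prod=3 -> [21 1 1]
Step 9: demand=4,sold=1 ship[1->2]=1 ship[0->1]=1 prod=3 -> [23 1 1]
Step 10: demand=4,sold=1 ship[1->2]=1 ship[0->1]=1 prod=3 -> [25 1 1]
Step 11: demand=4,sold=1 ship[1->2]=1 ship[0->1]=1 prod=3 -> [27 1 1]
Step 12: demand=4,sold=1 ship[1->2]=1 ship[0->1]=1 prod=3 -> [29 1 1]
First stockout at step 6

6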